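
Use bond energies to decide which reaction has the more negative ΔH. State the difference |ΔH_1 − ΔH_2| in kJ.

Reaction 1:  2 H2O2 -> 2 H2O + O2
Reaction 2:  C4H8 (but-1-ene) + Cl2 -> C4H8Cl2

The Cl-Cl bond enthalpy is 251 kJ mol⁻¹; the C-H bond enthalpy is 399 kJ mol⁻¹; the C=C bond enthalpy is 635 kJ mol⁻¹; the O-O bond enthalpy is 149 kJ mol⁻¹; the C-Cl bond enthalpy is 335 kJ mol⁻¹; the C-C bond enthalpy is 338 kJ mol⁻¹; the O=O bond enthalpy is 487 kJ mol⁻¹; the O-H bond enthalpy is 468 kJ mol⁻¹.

Reaction 1, by 67 kJ

Reaction 1:
  Bonds broken (reactants):
    O-H: 4 × 468 = 1872
    O-O: 2 × 149 = 298
    Σ(broken) = 2170 kJ
  Bonds formed (products):
    O-H: 4 × 468 = 1872
    O=O: 1 × 487 = 487
    Σ(formed) = 2359 kJ
  ΔH_1 = 2170 − 2359 = −189 kJ
Reaction 2:
  Bonds broken (reactants):
    C-C: 2 × 338 = 676
    C-H: 8 × 399 = 3192
    C=C: 1 × 635 = 635
    Cl-Cl: 1 × 251 = 251
    Σ(broken) = 4754 kJ
  Bonds formed (products):
    C-C: 3 × 338 = 1014
    C-Cl: 2 × 335 = 670
    C-H: 8 × 399 = 3192
    Σ(formed) = 4876 kJ
  ΔH_2 = 4754 − 4876 = −122 kJ
ΔH_1 − ΔH_2 = −67 kJ, so reaction 1 has the more negative ΔH; |ΔH_1 − ΔH_2| = 67 kJ.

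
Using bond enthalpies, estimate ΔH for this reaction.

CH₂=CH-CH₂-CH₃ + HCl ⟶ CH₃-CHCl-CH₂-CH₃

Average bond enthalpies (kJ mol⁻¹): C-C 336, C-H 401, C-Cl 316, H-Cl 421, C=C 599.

Bonds broken (reactants):
  C-C: 2 × 336 = 672
  C-H: 8 × 401 = 3208
  C=C: 1 × 599 = 599
  H-Cl: 1 × 421 = 421
  Σ(broken) = 4900 kJ
Bonds formed (products):
  C-C: 3 × 336 = 1008
  C-Cl: 1 × 316 = 316
  C-H: 9 × 401 = 3609
  Σ(formed) = 4933 kJ
ΔH = Σ(broken) − Σ(formed) = 4900 − 4933 = −33 kJ

ΔH ≈ −33 kJ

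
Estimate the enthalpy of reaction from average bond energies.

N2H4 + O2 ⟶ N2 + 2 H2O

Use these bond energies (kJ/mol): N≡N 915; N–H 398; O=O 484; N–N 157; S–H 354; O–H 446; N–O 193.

ΔH ≈ −466 kJ

Bonds broken (reactants):
  N–H: 4 × 398 = 1592
  N–N: 1 × 157 = 157
  O=O: 1 × 484 = 484
  Σ(broken) = 2233 kJ
Bonds formed (products):
  N≡N: 1 × 915 = 915
  O–H: 4 × 446 = 1784
  Σ(formed) = 2699 kJ
ΔH = Σ(broken) − Σ(formed) = 2233 − 2699 = −466 kJ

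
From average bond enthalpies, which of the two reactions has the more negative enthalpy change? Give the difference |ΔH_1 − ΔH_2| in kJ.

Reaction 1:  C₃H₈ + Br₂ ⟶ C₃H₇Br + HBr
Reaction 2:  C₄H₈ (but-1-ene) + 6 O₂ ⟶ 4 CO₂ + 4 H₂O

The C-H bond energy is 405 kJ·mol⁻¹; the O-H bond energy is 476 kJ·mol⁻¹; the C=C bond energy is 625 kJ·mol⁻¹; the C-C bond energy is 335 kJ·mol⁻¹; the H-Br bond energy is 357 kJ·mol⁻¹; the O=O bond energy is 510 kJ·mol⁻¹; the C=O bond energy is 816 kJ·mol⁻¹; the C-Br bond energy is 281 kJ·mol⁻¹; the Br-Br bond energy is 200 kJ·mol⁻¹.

Reaction 1:
  Bonds broken (reactants):
    Br-Br: 1 × 200 = 200
    C-C: 2 × 335 = 670
    C-H: 8 × 405 = 3240
    Σ(broken) = 4110 kJ
  Bonds formed (products):
    C-Br: 1 × 281 = 281
    C-C: 2 × 335 = 670
    C-H: 7 × 405 = 2835
    H-Br: 1 × 357 = 357
    Σ(formed) = 4143 kJ
  ΔH_1 = 4110 − 4143 = −33 kJ
Reaction 2:
  Bonds broken (reactants):
    C-C: 2 × 335 = 670
    C-H: 8 × 405 = 3240
    C=C: 1 × 625 = 625
    O=O: 6 × 510 = 3060
    Σ(broken) = 7595 kJ
  Bonds formed (products):
    C=O: 8 × 816 = 6528
    O-H: 8 × 476 = 3808
    Σ(formed) = 10336 kJ
  ΔH_2 = 7595 − 10336 = −2741 kJ
ΔH_1 − ΔH_2 = +2708 kJ, so reaction 2 has the more negative ΔH; |ΔH_1 − ΔH_2| = 2708 kJ.

Reaction 2, by 2708 kJ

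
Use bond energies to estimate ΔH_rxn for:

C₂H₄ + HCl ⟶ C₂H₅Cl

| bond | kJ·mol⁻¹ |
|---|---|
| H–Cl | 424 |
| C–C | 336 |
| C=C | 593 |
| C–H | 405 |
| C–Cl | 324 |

ΔH ≈ −48 kJ

Bonds broken (reactants):
  C–H: 4 × 405 = 1620
  C=C: 1 × 593 = 593
  H–Cl: 1 × 424 = 424
  Σ(broken) = 2637 kJ
Bonds formed (products):
  C–C: 1 × 336 = 336
  C–Cl: 1 × 324 = 324
  C–H: 5 × 405 = 2025
  Σ(formed) = 2685 kJ
ΔH = Σ(broken) − Σ(formed) = 2637 − 2685 = −48 kJ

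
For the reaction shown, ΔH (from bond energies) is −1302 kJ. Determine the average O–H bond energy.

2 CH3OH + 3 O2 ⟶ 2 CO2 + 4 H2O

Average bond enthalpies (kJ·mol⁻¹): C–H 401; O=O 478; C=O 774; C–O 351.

D(O–H) ≈ 458 kJ/mol

Let D be the O–H bond energy.
Σ(broken) = 6×401 + 2×351 + 2×D + 3×478 = 4542 + 2D
Σ(formed) = 4×774 + 8×D = 3096 + 8D
ΔH = Σ(broken) − Σ(formed) = (4542 + 2D) − (3096 + 8D) = +1446 − 6D
Setting this equal to −1302 kJ gives 6D = 2748, so D = 458 kJ/mol.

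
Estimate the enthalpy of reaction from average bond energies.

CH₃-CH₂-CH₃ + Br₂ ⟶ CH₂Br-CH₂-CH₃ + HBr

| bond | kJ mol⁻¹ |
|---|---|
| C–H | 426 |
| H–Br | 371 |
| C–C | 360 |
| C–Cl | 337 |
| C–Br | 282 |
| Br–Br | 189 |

ΔH ≈ −38 kJ

Bonds broken (reactants):
  Br–Br: 1 × 189 = 189
  C–C: 2 × 360 = 720
  C–H: 8 × 426 = 3408
  Σ(broken) = 4317 kJ
Bonds formed (products):
  C–Br: 1 × 282 = 282
  C–C: 2 × 360 = 720
  C–H: 7 × 426 = 2982
  H–Br: 1 × 371 = 371
  Σ(formed) = 4355 kJ
ΔH = Σ(broken) − Σ(formed) = 4317 − 4355 = −38 kJ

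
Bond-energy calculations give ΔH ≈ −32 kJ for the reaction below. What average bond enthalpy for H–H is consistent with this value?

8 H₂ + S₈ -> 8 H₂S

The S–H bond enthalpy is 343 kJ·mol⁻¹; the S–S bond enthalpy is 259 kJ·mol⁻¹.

Let D be the H–H bond energy.
Σ(broken) = 8×D + 8×259 = 2072 + 8D
Σ(formed) = 16×343 = 5488
ΔH = Σ(broken) − Σ(formed) = (2072 + 8D) − (5488) = −3416 + 8D
Setting this equal to −32 kJ gives 8D = 3384, so D = 423 kJ/mol.

D(H–H) ≈ 423 kJ/mol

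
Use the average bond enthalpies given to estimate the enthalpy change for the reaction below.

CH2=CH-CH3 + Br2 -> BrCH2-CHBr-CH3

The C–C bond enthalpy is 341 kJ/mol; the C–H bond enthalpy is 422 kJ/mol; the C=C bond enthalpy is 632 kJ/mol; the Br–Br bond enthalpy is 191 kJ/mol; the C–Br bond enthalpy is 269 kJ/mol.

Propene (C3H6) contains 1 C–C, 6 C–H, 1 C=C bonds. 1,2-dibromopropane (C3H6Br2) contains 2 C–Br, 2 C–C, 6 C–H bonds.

ΔH ≈ −56 kJ

Bonds broken (reactants):
  Br–Br: 1 × 191 = 191
  C–C: 1 × 341 = 341
  C–H: 6 × 422 = 2532
  C=C: 1 × 632 = 632
  Σ(broken) = 3696 kJ
Bonds formed (products):
  C–Br: 2 × 269 = 538
  C–C: 2 × 341 = 682
  C–H: 6 × 422 = 2532
  Σ(formed) = 3752 kJ
ΔH = Σ(broken) − Σ(formed) = 3696 − 3752 = −56 kJ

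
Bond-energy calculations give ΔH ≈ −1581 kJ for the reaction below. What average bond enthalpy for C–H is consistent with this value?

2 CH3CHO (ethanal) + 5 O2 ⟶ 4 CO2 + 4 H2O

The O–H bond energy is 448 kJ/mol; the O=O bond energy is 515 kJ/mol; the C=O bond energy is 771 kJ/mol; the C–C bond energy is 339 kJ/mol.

D(C–H) ≈ 422 kJ/mol

Let D be the C–H bond energy.
Σ(broken) = 2×339 + 8×D + 2×771 + 5×515 = 4795 + 8D
Σ(formed) = 8×771 + 8×448 = 9752
ΔH = Σ(broken) − Σ(formed) = (4795 + 8D) − (9752) = −4957 + 8D
Setting this equal to −1581 kJ gives 8D = 3376, so D = 422 kJ/mol.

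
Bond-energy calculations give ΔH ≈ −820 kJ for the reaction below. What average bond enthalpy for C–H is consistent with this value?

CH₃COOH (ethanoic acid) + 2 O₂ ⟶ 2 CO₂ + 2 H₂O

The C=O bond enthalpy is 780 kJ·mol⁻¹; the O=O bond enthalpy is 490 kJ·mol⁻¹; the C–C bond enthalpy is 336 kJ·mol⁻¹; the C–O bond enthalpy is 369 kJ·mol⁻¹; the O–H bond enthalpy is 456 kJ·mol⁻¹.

Let D be the C–H bond energy.
Σ(broken) = 1×336 + 3×D + 1×369 + 1×780 + 1×456 + 2×490 = 2921 + 3D
Σ(formed) = 4×780 + 4×456 = 4944
ΔH = Σ(broken) − Σ(formed) = (2921 + 3D) − (4944) = −2023 + 3D
Setting this equal to −820 kJ gives 3D = 1203, so D = 401 kJ/mol.

D(C–H) ≈ 401 kJ/mol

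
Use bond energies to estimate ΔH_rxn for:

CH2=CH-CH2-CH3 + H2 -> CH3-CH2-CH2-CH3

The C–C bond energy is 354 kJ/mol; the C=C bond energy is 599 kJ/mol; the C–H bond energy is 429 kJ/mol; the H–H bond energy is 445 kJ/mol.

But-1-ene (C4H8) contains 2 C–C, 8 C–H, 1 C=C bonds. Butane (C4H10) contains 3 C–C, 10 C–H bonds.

ΔH ≈ −168 kJ

Bonds broken (reactants):
  C–C: 2 × 354 = 708
  C–H: 8 × 429 = 3432
  C=C: 1 × 599 = 599
  H–H: 1 × 445 = 445
  Σ(broken) = 5184 kJ
Bonds formed (products):
  C–C: 3 × 354 = 1062
  C–H: 10 × 429 = 4290
  Σ(formed) = 5352 kJ
ΔH = Σ(broken) − Σ(formed) = 5184 − 5352 = −168 kJ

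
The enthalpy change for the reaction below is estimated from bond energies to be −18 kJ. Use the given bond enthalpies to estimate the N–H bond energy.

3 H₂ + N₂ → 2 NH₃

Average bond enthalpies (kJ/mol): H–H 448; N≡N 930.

Let D be the N–H bond energy.
Σ(broken) = 3×448 + 1×930 = 2274
Σ(formed) = 6×D = 6D
ΔH = Σ(broken) − Σ(formed) = (2274) − (6D) = +2274 − 6D
Setting this equal to −18 kJ gives 6D = 2292, so D = 382 kJ/mol.

D(N–H) ≈ 382 kJ/mol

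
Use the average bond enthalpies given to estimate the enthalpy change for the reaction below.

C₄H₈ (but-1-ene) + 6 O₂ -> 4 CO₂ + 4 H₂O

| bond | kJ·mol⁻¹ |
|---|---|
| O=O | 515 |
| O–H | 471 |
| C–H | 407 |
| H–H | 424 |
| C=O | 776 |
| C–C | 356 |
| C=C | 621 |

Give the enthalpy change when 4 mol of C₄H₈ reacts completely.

ΔH = −9188 kJ

Bonds broken (reactants):
  C–C: 2 × 356 = 712
  C–H: 8 × 407 = 3256
  C=C: 1 × 621 = 621
  O=O: 6 × 515 = 3090
  Σ(broken) = 7679 kJ
Bonds formed (products):
  C=O: 8 × 776 = 6208
  O–H: 8 × 471 = 3768
  Σ(formed) = 9976 kJ
ΔH = Σ(broken) − Σ(formed) = 7679 − 9976 = −2297 kJ
For 4× the reaction as written: 4 × (−2297) = −9188 kJ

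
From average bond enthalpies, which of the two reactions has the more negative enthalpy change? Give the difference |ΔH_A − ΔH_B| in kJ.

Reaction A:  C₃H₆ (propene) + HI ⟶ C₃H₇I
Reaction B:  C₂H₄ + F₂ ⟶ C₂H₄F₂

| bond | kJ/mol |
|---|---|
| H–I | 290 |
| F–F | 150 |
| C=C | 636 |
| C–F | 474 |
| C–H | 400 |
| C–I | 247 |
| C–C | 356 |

Reaction B, by 441 kJ

Reaction A:
  Bonds broken (reactants):
    C–C: 1 × 356 = 356
    C–H: 6 × 400 = 2400
    C=C: 1 × 636 = 636
    H–I: 1 × 290 = 290
    Σ(broken) = 3682 kJ
  Bonds formed (products):
    C–C: 2 × 356 = 712
    C–H: 7 × 400 = 2800
    C–I: 1 × 247 = 247
    Σ(formed) = 3759 kJ
  ΔH_A = 3682 − 3759 = −77 kJ
Reaction B:
  Bonds broken (reactants):
    C–H: 4 × 400 = 1600
    C=C: 1 × 636 = 636
    F–F: 1 × 150 = 150
    Σ(broken) = 2386 kJ
  Bonds formed (products):
    C–C: 1 × 356 = 356
    C–F: 2 × 474 = 948
    C–H: 4 × 400 = 1600
    Σ(formed) = 2904 kJ
  ΔH_B = 2386 − 2904 = −518 kJ
ΔH_A − ΔH_B = +441 kJ, so reaction B has the more negative ΔH; |ΔH_A − ΔH_B| = 441 kJ.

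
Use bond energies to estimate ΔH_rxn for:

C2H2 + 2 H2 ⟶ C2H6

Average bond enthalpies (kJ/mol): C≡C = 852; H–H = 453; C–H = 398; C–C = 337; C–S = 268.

Bonds broken (reactants):
  C≡C: 1 × 852 = 852
  C–H: 2 × 398 = 796
  H–H: 2 × 453 = 906
  Σ(broken) = 2554 kJ
Bonds formed (products):
  C–C: 1 × 337 = 337
  C–H: 6 × 398 = 2388
  Σ(formed) = 2725 kJ
ΔH = Σ(broken) − Σ(formed) = 2554 − 2725 = −171 kJ

ΔH ≈ −171 kJ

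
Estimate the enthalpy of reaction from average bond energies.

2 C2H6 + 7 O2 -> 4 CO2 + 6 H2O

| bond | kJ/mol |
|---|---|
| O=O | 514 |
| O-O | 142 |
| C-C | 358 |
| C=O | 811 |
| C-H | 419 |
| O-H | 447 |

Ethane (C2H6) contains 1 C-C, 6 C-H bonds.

Bonds broken (reactants):
  C-C: 2 × 358 = 716
  C-H: 12 × 419 = 5028
  O=O: 7 × 514 = 3598
  Σ(broken) = 9342 kJ
Bonds formed (products):
  C=O: 8 × 811 = 6488
  O-H: 12 × 447 = 5364
  Σ(formed) = 11852 kJ
ΔH = Σ(broken) − Σ(formed) = 9342 − 11852 = −2510 kJ

ΔH ≈ −2510 kJ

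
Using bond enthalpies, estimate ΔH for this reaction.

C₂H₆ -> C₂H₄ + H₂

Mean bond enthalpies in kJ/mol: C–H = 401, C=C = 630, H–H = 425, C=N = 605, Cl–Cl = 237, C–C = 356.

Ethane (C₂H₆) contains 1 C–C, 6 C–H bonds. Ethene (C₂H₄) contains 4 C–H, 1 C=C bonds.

Bonds broken (reactants):
  C–C: 1 × 356 = 356
  C–H: 6 × 401 = 2406
  Σ(broken) = 2762 kJ
Bonds formed (products):
  C–H: 4 × 401 = 1604
  C=C: 1 × 630 = 630
  H–H: 1 × 425 = 425
  Σ(formed) = 2659 kJ
ΔH = Σ(broken) − Σ(formed) = 2762 − 2659 = +103 kJ

ΔH ≈ +103 kJ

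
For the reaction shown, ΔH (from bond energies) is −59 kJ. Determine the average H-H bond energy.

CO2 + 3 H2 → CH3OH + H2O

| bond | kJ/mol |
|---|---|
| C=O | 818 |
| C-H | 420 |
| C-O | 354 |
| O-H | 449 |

D(H-H) ≈ 422 kJ/mol

Let D be the H-H bond energy.
Σ(broken) = 2×818 + 3×D = 1636 + 3D
Σ(formed) = 3×420 + 1×354 + 3×449 = 2961
ΔH = Σ(broken) − Σ(formed) = (1636 + 3D) − (2961) = −1325 + 3D
Setting this equal to −59 kJ gives 3D = 1266, so D = 422 kJ/mol.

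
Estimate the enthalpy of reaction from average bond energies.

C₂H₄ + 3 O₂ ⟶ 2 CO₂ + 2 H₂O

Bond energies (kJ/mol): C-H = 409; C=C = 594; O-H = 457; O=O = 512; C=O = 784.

ΔH ≈ −1198 kJ

Bonds broken (reactants):
  C-H: 4 × 409 = 1636
  C=C: 1 × 594 = 594
  O=O: 3 × 512 = 1536
  Σ(broken) = 3766 kJ
Bonds formed (products):
  C=O: 4 × 784 = 3136
  O-H: 4 × 457 = 1828
  Σ(formed) = 4964 kJ
ΔH = Σ(broken) − Σ(formed) = 3766 − 4964 = −1198 kJ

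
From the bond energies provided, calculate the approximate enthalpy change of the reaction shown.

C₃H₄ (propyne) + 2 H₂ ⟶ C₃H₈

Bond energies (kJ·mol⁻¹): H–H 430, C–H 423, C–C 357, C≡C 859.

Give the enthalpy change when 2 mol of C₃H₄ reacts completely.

ΔH = −660 kJ

Bonds broken (reactants):
  C≡C: 1 × 859 = 859
  C–C: 1 × 357 = 357
  C–H: 4 × 423 = 1692
  H–H: 2 × 430 = 860
  Σ(broken) = 3768 kJ
Bonds formed (products):
  C–C: 2 × 357 = 714
  C–H: 8 × 423 = 3384
  Σ(formed) = 4098 kJ
ΔH = Σ(broken) − Σ(formed) = 3768 − 4098 = −330 kJ
For 2× the reaction as written: 2 × (−330) = −660 kJ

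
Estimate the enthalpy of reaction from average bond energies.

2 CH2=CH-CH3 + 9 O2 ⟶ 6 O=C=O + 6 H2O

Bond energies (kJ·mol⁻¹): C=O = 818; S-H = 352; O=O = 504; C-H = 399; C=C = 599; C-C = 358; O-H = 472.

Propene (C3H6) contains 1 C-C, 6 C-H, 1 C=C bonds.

ΔH ≈ −4242 kJ

Bonds broken (reactants):
  C-C: 2 × 358 = 716
  C-H: 12 × 399 = 4788
  C=C: 2 × 599 = 1198
  O=O: 9 × 504 = 4536
  Σ(broken) = 11238 kJ
Bonds formed (products):
  C=O: 12 × 818 = 9816
  O-H: 12 × 472 = 5664
  Σ(formed) = 15480 kJ
ΔH = Σ(broken) − Σ(formed) = 11238 − 15480 = −4242 kJ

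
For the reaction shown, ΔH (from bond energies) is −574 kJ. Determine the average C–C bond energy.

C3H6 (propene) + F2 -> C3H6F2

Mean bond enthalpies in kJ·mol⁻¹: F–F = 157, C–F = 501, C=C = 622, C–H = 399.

Let D be the C–C bond energy.
Σ(broken) = 1×D + 6×399 + 1×622 + 1×157 = 3173 + D
Σ(formed) = 2×D + 2×501 + 6×399 = 3396 + 2D
ΔH = Σ(broken) − Σ(formed) = (3173 + D) − (3396 + 2D) = −223 − D
Setting this equal to −574 kJ gives D = 351 kJ/mol.

D(C–C) ≈ 351 kJ/mol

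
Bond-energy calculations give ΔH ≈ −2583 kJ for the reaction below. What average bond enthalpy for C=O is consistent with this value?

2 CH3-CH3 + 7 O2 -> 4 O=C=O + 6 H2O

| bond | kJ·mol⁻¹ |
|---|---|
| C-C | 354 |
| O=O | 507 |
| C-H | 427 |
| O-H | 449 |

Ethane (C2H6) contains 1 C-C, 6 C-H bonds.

D(C=O) ≈ 822 kJ/mol

Let D be the C=O bond energy.
Σ(broken) = 2×354 + 12×427 + 7×507 = 9381
Σ(formed) = 8×D + 12×449 = 5388 + 8D
ΔH = Σ(broken) − Σ(formed) = (9381) − (5388 + 8D) = +3993 − 8D
Setting this equal to −2583 kJ gives 8D = 6576, so D = 822 kJ/mol.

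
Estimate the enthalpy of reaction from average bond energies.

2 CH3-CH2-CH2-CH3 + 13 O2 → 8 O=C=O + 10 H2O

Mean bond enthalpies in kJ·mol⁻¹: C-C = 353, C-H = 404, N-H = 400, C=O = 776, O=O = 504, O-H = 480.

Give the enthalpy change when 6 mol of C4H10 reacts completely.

ΔH = −15798 kJ

Bonds broken (reactants):
  C-C: 6 × 353 = 2118
  C-H: 20 × 404 = 8080
  O=O: 13 × 504 = 6552
  Σ(broken) = 16750 kJ
Bonds formed (products):
  C=O: 16 × 776 = 12416
  O-H: 20 × 480 = 9600
  Σ(formed) = 22016 kJ
ΔH = Σ(broken) − Σ(formed) = 16750 − 22016 = −5266 kJ
For 3× the reaction as written: 3 × (−5266) = −15798 kJ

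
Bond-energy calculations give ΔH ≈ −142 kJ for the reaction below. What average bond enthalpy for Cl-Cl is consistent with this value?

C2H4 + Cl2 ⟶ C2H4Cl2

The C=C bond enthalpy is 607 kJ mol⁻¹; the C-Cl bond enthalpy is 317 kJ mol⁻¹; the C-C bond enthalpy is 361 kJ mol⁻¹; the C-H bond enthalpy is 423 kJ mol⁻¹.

D(Cl-Cl) ≈ 246 kJ/mol

Let D be the Cl-Cl bond energy.
Σ(broken) = 4×423 + 1×607 + 1×D = 2299 + D
Σ(formed) = 1×361 + 2×317 + 4×423 = 2687
ΔH = Σ(broken) − Σ(formed) = (2299 + D) − (2687) = −388 + D
Setting this equal to −142 kJ gives D = 246 kJ/mol.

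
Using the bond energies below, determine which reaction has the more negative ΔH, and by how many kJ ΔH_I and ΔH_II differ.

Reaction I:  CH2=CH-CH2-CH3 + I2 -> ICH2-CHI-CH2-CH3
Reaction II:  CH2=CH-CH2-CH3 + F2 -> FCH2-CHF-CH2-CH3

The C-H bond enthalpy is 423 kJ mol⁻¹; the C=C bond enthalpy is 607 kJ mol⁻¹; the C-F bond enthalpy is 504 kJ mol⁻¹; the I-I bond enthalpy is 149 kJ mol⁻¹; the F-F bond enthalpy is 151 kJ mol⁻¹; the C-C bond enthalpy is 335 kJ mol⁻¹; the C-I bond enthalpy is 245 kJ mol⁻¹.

Reaction I:
  Bonds broken (reactants):
    C-C: 2 × 335 = 670
    C-H: 8 × 423 = 3384
    C=C: 1 × 607 = 607
    I-I: 1 × 149 = 149
    Σ(broken) = 4810 kJ
  Bonds formed (products):
    C-C: 3 × 335 = 1005
    C-H: 8 × 423 = 3384
    C-I: 2 × 245 = 490
    Σ(formed) = 4879 kJ
  ΔH_I = 4810 − 4879 = −69 kJ
Reaction II:
  Bonds broken (reactants):
    C-C: 2 × 335 = 670
    C-H: 8 × 423 = 3384
    C=C: 1 × 607 = 607
    F-F: 1 × 151 = 151
    Σ(broken) = 4812 kJ
  Bonds formed (products):
    C-C: 3 × 335 = 1005
    C-F: 2 × 504 = 1008
    C-H: 8 × 423 = 3384
    Σ(formed) = 5397 kJ
  ΔH_II = 4812 − 5397 = −585 kJ
ΔH_I − ΔH_II = +516 kJ, so reaction II has the more negative ΔH; |ΔH_I − ΔH_II| = 516 kJ.

Reaction II, by 516 kJ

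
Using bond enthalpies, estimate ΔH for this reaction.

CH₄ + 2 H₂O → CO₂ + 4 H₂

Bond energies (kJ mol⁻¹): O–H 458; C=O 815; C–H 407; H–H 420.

Bonds broken (reactants):
  C–H: 4 × 407 = 1628
  O–H: 4 × 458 = 1832
  Σ(broken) = 3460 kJ
Bonds formed (products):
  C=O: 2 × 815 = 1630
  H–H: 4 × 420 = 1680
  Σ(formed) = 3310 kJ
ΔH = Σ(broken) − Σ(formed) = 3460 − 3310 = +150 kJ

ΔH ≈ +150 kJ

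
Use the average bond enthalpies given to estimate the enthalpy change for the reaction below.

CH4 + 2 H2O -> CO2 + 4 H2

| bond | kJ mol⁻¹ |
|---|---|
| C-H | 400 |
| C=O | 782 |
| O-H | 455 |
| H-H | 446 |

Bonds broken (reactants):
  C-H: 4 × 400 = 1600
  O-H: 4 × 455 = 1820
  Σ(broken) = 3420 kJ
Bonds formed (products):
  C=O: 2 × 782 = 1564
  H-H: 4 × 446 = 1784
  Σ(formed) = 3348 kJ
ΔH = Σ(broken) − Σ(formed) = 3420 − 3348 = +72 kJ

ΔH ≈ +72 kJ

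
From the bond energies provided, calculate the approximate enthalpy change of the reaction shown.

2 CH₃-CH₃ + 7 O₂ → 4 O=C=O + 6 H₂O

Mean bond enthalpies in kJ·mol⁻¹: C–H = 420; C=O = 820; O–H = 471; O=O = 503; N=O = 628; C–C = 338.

Bonds broken (reactants):
  C–C: 2 × 338 = 676
  C–H: 12 × 420 = 5040
  O=O: 7 × 503 = 3521
  Σ(broken) = 9237 kJ
Bonds formed (products):
  C=O: 8 × 820 = 6560
  O–H: 12 × 471 = 5652
  Σ(formed) = 12212 kJ
ΔH = Σ(broken) − Σ(formed) = 9237 − 12212 = −2975 kJ

ΔH ≈ −2975 kJ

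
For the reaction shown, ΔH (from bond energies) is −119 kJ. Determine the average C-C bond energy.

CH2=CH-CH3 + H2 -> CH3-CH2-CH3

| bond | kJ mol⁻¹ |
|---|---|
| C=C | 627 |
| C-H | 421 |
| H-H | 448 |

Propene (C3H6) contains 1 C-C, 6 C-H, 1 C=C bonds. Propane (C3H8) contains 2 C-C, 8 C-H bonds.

Let D be the C-C bond energy.
Σ(broken) = 1×D + 6×421 + 1×627 + 1×448 = 3601 + D
Σ(formed) = 2×D + 8×421 = 3368 + 2D
ΔH = Σ(broken) − Σ(formed) = (3601 + D) − (3368 + 2D) = +233 − D
Setting this equal to −119 kJ gives D = 352 kJ/mol.

D(C-C) ≈ 352 kJ/mol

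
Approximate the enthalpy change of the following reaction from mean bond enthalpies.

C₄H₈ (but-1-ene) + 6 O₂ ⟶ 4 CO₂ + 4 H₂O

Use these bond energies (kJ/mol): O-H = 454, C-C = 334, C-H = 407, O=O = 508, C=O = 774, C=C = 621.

ΔH ≈ −2231 kJ

Bonds broken (reactants):
  C-C: 2 × 334 = 668
  C-H: 8 × 407 = 3256
  C=C: 1 × 621 = 621
  O=O: 6 × 508 = 3048
  Σ(broken) = 7593 kJ
Bonds formed (products):
  C=O: 8 × 774 = 6192
  O-H: 8 × 454 = 3632
  Σ(formed) = 9824 kJ
ΔH = Σ(broken) − Σ(formed) = 7593 − 9824 = −2231 kJ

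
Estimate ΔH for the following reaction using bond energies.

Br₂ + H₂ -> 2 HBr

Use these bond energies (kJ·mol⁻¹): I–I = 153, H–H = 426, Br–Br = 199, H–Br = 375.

ΔH ≈ −125 kJ

Bonds broken (reactants):
  Br–Br: 1 × 199 = 199
  H–H: 1 × 426 = 426
  Σ(broken) = 625 kJ
Bonds formed (products):
  H–Br: 2 × 375 = 750
  Σ(formed) = 750 kJ
ΔH = Σ(broken) − Σ(formed) = 625 − 750 = −125 kJ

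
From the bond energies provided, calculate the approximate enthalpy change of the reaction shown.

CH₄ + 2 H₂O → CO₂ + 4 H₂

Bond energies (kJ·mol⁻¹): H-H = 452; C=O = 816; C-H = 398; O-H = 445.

ΔH ≈ −68 kJ

Bonds broken (reactants):
  C-H: 4 × 398 = 1592
  O-H: 4 × 445 = 1780
  Σ(broken) = 3372 kJ
Bonds formed (products):
  C=O: 2 × 816 = 1632
  H-H: 4 × 452 = 1808
  Σ(formed) = 3440 kJ
ΔH = Σ(broken) − Σ(formed) = 3372 − 3440 = −68 kJ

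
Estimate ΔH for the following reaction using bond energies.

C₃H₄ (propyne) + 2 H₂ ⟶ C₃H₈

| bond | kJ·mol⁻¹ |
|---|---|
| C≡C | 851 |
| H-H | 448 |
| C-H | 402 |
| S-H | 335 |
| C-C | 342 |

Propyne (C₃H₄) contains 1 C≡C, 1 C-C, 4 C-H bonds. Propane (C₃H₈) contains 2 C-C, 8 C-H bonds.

Bonds broken (reactants):
  C≡C: 1 × 851 = 851
  C-C: 1 × 342 = 342
  C-H: 4 × 402 = 1608
  H-H: 2 × 448 = 896
  Σ(broken) = 3697 kJ
Bonds formed (products):
  C-C: 2 × 342 = 684
  C-H: 8 × 402 = 3216
  Σ(formed) = 3900 kJ
ΔH = Σ(broken) − Σ(formed) = 3697 − 3900 = −203 kJ

ΔH ≈ −203 kJ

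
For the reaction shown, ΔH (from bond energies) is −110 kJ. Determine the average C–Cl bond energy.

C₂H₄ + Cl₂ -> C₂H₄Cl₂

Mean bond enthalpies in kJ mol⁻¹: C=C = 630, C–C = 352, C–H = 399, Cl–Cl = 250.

D(C–Cl) ≈ 319 kJ/mol

Let D be the C–Cl bond energy.
Σ(broken) = 4×399 + 1×630 + 1×250 = 2476
Σ(formed) = 1×352 + 2×D + 4×399 = 1948 + 2D
ΔH = Σ(broken) − Σ(formed) = (2476) − (1948 + 2D) = +528 − 2D
Setting this equal to −110 kJ gives 2D = 638, so D = 319 kJ/mol.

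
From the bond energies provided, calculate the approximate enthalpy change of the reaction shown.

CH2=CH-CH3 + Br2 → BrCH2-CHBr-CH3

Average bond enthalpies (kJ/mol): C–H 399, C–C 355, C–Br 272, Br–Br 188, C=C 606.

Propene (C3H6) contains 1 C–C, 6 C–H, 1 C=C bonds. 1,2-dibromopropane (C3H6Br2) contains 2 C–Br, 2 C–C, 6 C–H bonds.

ΔH ≈ −105 kJ

Bonds broken (reactants):
  Br–Br: 1 × 188 = 188
  C–C: 1 × 355 = 355
  C–H: 6 × 399 = 2394
  C=C: 1 × 606 = 606
  Σ(broken) = 3543 kJ
Bonds formed (products):
  C–Br: 2 × 272 = 544
  C–C: 2 × 355 = 710
  C–H: 6 × 399 = 2394
  Σ(formed) = 3648 kJ
ΔH = Σ(broken) − Σ(formed) = 3543 − 3648 = −105 kJ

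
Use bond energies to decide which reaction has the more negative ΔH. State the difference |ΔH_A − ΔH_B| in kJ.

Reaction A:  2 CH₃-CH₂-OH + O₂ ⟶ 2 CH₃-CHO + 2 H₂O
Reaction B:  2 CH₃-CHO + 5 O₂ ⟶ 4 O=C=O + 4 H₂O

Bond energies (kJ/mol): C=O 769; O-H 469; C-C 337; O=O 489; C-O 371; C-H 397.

Reaction B, by 1620 kJ

Reaction A:
  Bonds broken (reactants):
    C-C: 2 × 337 = 674
    C-H: 10 × 397 = 3970
    C-O: 2 × 371 = 742
    O-H: 2 × 469 = 938
    O=O: 1 × 489 = 489
    Σ(broken) = 6813 kJ
  Bonds formed (products):
    C-C: 2 × 337 = 674
    C-H: 8 × 397 = 3176
    C=O: 2 × 769 = 1538
    O-H: 4 × 469 = 1876
    Σ(formed) = 7264 kJ
  ΔH_A = 6813 − 7264 = −451 kJ
Reaction B:
  Bonds broken (reactants):
    C-C: 2 × 337 = 674
    C-H: 8 × 397 = 3176
    C=O: 2 × 769 = 1538
    O=O: 5 × 489 = 2445
    Σ(broken) = 7833 kJ
  Bonds formed (products):
    C=O: 8 × 769 = 6152
    O-H: 8 × 469 = 3752
    Σ(formed) = 9904 kJ
  ΔH_B = 7833 − 9904 = −2071 kJ
ΔH_A − ΔH_B = +1620 kJ, so reaction B has the more negative ΔH; |ΔH_A − ΔH_B| = 1620 kJ.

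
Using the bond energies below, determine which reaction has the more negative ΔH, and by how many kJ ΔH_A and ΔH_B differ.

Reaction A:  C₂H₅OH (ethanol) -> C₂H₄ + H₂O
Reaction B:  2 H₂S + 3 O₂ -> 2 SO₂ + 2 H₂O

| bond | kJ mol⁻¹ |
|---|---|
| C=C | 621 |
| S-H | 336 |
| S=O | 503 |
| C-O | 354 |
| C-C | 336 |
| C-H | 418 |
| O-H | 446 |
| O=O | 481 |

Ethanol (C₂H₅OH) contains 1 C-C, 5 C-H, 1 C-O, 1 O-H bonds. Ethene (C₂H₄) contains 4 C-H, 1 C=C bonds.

Reaction A:
  Bonds broken (reactants):
    C-C: 1 × 336 = 336
    C-H: 5 × 418 = 2090
    C-O: 1 × 354 = 354
    O-H: 1 × 446 = 446
    Σ(broken) = 3226 kJ
  Bonds formed (products):
    C-H: 4 × 418 = 1672
    C=C: 1 × 621 = 621
    O-H: 2 × 446 = 892
    Σ(formed) = 3185 kJ
  ΔH_A = 3226 − 3185 = +41 kJ
Reaction B:
  Bonds broken (reactants):
    O=O: 3 × 481 = 1443
    S-H: 4 × 336 = 1344
    Σ(broken) = 2787 kJ
  Bonds formed (products):
    O-H: 4 × 446 = 1784
    S=O: 4 × 503 = 2012
    Σ(formed) = 3796 kJ
  ΔH_B = 2787 − 3796 = −1009 kJ
ΔH_A − ΔH_B = +1050 kJ, so reaction B has the more negative ΔH; |ΔH_A − ΔH_B| = 1050 kJ.

Reaction B, by 1050 kJ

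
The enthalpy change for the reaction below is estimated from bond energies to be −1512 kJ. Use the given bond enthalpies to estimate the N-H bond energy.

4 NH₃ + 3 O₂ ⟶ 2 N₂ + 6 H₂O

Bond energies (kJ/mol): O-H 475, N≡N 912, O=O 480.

Let D be the N-H bond energy.
Σ(broken) = 12×D + 3×480 = 1440 + 12D
Σ(formed) = 2×912 + 12×475 = 7524
ΔH = Σ(broken) − Σ(formed) = (1440 + 12D) − (7524) = −6084 + 12D
Setting this equal to −1512 kJ gives 12D = 4572, so D = 381 kJ/mol.

D(N-H) ≈ 381 kJ/mol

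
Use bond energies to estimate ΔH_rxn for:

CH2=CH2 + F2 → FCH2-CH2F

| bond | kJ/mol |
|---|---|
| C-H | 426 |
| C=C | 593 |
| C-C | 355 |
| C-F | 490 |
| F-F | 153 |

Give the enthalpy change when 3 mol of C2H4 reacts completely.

Bonds broken (reactants):
  C-H: 4 × 426 = 1704
  C=C: 1 × 593 = 593
  F-F: 1 × 153 = 153
  Σ(broken) = 2450 kJ
Bonds formed (products):
  C-C: 1 × 355 = 355
  C-F: 2 × 490 = 980
  C-H: 4 × 426 = 1704
  Σ(formed) = 3039 kJ
ΔH = Σ(broken) − Σ(formed) = 2450 − 3039 = −589 kJ
For 3× the reaction as written: 3 × (−589) = −1767 kJ

ΔH = −1767 kJ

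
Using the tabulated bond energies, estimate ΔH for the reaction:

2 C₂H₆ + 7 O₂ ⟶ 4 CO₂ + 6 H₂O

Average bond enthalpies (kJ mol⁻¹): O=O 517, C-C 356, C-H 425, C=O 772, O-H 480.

Bonds broken (reactants):
  C-C: 2 × 356 = 712
  C-H: 12 × 425 = 5100
  O=O: 7 × 517 = 3619
  Σ(broken) = 9431 kJ
Bonds formed (products):
  C=O: 8 × 772 = 6176
  O-H: 12 × 480 = 5760
  Σ(formed) = 11936 kJ
ΔH = Σ(broken) − Σ(formed) = 9431 − 11936 = −2505 kJ

ΔH ≈ −2505 kJ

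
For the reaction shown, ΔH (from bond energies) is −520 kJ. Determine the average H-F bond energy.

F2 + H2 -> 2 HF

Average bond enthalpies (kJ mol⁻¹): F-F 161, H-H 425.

D(H-F) ≈ 553 kJ/mol

Let D be the H-F bond energy.
Σ(broken) = 1×161 + 1×425 = 586
Σ(formed) = 2×D = 2D
ΔH = Σ(broken) − Σ(formed) = (586) − (2D) = +586 − 2D
Setting this equal to −520 kJ gives 2D = 1106, so D = 553 kJ/mol.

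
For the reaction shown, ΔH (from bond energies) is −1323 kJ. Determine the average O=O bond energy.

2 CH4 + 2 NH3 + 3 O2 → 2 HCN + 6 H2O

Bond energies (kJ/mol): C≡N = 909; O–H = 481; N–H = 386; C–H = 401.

Let D be the O=O bond energy.
Σ(broken) = 8×401 + 6×386 + 3×D = 5524 + 3D
Σ(formed) = 2×909 + 2×401 + 12×481 = 8392
ΔH = Σ(broken) − Σ(formed) = (5524 + 3D) − (8392) = −2868 + 3D
Setting this equal to −1323 kJ gives 3D = 1545, so D = 515 kJ/mol.

D(O=O) ≈ 515 kJ/mol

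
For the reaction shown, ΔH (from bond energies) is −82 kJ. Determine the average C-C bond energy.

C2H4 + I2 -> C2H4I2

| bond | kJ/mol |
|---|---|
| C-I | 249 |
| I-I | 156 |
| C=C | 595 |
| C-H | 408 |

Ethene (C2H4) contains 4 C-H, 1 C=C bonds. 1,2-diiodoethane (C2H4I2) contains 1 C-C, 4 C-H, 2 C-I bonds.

D(C-C) ≈ 335 kJ/mol

Let D be the C-C bond energy.
Σ(broken) = 4×408 + 1×595 + 1×156 = 2383
Σ(formed) = 1×D + 4×408 + 2×249 = 2130 + D
ΔH = Σ(broken) − Σ(formed) = (2383) − (2130 + D) = +253 − D
Setting this equal to −82 kJ gives D = 335 kJ/mol.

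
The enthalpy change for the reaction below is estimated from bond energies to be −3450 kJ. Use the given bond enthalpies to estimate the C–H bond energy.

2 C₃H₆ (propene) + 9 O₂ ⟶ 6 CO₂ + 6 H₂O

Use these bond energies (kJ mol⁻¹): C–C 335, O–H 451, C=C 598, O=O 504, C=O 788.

Let D be the C–H bond energy.
Σ(broken) = 2×335 + 12×D + 2×598 + 9×504 = 6402 + 12D
Σ(formed) = 12×788 + 12×451 = 14868
ΔH = Σ(broken) − Σ(formed) = (6402 + 12D) − (14868) = −8466 + 12D
Setting this equal to −3450 kJ gives 12D = 5016, so D = 418 kJ/mol.

D(C–H) ≈ 418 kJ/mol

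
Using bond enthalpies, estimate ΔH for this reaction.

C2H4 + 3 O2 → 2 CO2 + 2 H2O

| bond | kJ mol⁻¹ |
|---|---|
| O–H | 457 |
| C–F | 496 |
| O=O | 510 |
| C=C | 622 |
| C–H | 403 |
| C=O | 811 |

Bonds broken (reactants):
  C–H: 4 × 403 = 1612
  C=C: 1 × 622 = 622
  O=O: 3 × 510 = 1530
  Σ(broken) = 3764 kJ
Bonds formed (products):
  C=O: 4 × 811 = 3244
  O–H: 4 × 457 = 1828
  Σ(formed) = 5072 kJ
ΔH = Σ(broken) − Σ(formed) = 3764 − 5072 = −1308 kJ

ΔH ≈ −1308 kJ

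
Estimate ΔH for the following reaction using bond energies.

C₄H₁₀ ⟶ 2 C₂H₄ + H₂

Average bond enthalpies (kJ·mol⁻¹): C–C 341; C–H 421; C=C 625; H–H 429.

ΔH ≈ +186 kJ

Bonds broken (reactants):
  C–C: 3 × 341 = 1023
  C–H: 10 × 421 = 4210
  Σ(broken) = 5233 kJ
Bonds formed (products):
  C–H: 8 × 421 = 3368
  C=C: 2 × 625 = 1250
  H–H: 1 × 429 = 429
  Σ(formed) = 5047 kJ
ΔH = Σ(broken) − Σ(formed) = 5233 − 5047 = +186 kJ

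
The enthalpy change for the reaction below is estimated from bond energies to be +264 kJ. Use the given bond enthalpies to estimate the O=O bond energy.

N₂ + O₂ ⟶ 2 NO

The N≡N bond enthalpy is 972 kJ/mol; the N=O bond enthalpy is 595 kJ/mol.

D(O=O) ≈ 482 kJ/mol

Let D be the O=O bond energy.
Σ(broken) = 1×972 + 1×D = 972 + D
Σ(formed) = 2×595 = 1190
ΔH = Σ(broken) − Σ(formed) = (972 + D) − (1190) = −218 + D
Setting this equal to +264 kJ gives D = 482 kJ/mol.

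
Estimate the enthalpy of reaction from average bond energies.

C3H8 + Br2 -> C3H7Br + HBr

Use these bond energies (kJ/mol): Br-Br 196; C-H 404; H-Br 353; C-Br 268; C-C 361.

Bonds broken (reactants):
  Br-Br: 1 × 196 = 196
  C-C: 2 × 361 = 722
  C-H: 8 × 404 = 3232
  Σ(broken) = 4150 kJ
Bonds formed (products):
  C-Br: 1 × 268 = 268
  C-C: 2 × 361 = 722
  C-H: 7 × 404 = 2828
  H-Br: 1 × 353 = 353
  Σ(formed) = 4171 kJ
ΔH = Σ(broken) − Σ(formed) = 4150 − 4171 = −21 kJ

ΔH ≈ −21 kJ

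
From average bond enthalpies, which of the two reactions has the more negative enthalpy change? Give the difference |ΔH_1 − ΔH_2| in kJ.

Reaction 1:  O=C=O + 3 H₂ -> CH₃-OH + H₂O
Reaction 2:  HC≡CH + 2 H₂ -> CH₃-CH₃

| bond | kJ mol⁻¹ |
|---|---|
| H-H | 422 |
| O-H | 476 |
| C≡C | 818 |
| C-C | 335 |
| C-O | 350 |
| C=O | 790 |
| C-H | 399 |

Reaction 1:
  Bonds broken (reactants):
    C=O: 2 × 790 = 1580
    H-H: 3 × 422 = 1266
    Σ(broken) = 2846 kJ
  Bonds formed (products):
    C-H: 3 × 399 = 1197
    C-O: 1 × 350 = 350
    O-H: 3 × 476 = 1428
    Σ(formed) = 2975 kJ
  ΔH_1 = 2846 − 2975 = −129 kJ
Reaction 2:
  Bonds broken (reactants):
    C≡C: 1 × 818 = 818
    C-H: 2 × 399 = 798
    H-H: 2 × 422 = 844
    Σ(broken) = 2460 kJ
  Bonds formed (products):
    C-C: 1 × 335 = 335
    C-H: 6 × 399 = 2394
    Σ(formed) = 2729 kJ
  ΔH_2 = 2460 − 2729 = −269 kJ
ΔH_1 − ΔH_2 = +140 kJ, so reaction 2 has the more negative ΔH; |ΔH_1 − ΔH_2| = 140 kJ.

Reaction 2, by 140 kJ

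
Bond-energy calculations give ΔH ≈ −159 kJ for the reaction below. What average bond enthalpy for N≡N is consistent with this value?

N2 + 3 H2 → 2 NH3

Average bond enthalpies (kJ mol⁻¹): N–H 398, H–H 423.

Let D be the N≡N bond energy.
Σ(broken) = 3×423 + 1×D = 1269 + D
Σ(formed) = 6×398 = 2388
ΔH = Σ(broken) − Σ(formed) = (1269 + D) − (2388) = −1119 + D
Setting this equal to −159 kJ gives D = 960 kJ/mol.

D(N≡N) ≈ 960 kJ/mol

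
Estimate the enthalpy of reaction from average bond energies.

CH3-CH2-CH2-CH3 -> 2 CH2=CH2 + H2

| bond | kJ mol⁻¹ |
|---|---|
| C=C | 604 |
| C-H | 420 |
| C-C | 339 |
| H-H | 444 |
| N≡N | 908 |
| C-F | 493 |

ΔH ≈ +205 kJ

Bonds broken (reactants):
  C-C: 3 × 339 = 1017
  C-H: 10 × 420 = 4200
  Σ(broken) = 5217 kJ
Bonds formed (products):
  C-H: 8 × 420 = 3360
  C=C: 2 × 604 = 1208
  H-H: 1 × 444 = 444
  Σ(formed) = 5012 kJ
ΔH = Σ(broken) − Σ(formed) = 5217 − 5012 = +205 kJ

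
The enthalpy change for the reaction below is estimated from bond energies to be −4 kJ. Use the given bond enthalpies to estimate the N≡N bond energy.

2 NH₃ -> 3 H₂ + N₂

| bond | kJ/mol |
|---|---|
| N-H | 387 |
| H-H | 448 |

Let D be the N≡N bond energy.
Σ(broken) = 6×387 = 2322
Σ(formed) = 3×448 + 1×D = 1344 + D
ΔH = Σ(broken) − Σ(formed) = (2322) − (1344 + D) = +978 − D
Setting this equal to −4 kJ gives D = 982 kJ/mol.

D(N≡N) ≈ 982 kJ/mol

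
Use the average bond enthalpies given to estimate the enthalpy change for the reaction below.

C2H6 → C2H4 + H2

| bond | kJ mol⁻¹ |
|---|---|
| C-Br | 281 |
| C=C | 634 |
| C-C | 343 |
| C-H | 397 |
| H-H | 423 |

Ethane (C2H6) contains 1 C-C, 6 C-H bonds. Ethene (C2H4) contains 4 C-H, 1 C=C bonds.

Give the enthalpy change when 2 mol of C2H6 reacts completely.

Bonds broken (reactants):
  C-C: 1 × 343 = 343
  C-H: 6 × 397 = 2382
  Σ(broken) = 2725 kJ
Bonds formed (products):
  C-H: 4 × 397 = 1588
  C=C: 1 × 634 = 634
  H-H: 1 × 423 = 423
  Σ(formed) = 2645 kJ
ΔH = Σ(broken) − Σ(formed) = 2725 − 2645 = +80 kJ
For 2× the reaction as written: 2 × (+80) = +160 kJ

ΔH = +160 kJ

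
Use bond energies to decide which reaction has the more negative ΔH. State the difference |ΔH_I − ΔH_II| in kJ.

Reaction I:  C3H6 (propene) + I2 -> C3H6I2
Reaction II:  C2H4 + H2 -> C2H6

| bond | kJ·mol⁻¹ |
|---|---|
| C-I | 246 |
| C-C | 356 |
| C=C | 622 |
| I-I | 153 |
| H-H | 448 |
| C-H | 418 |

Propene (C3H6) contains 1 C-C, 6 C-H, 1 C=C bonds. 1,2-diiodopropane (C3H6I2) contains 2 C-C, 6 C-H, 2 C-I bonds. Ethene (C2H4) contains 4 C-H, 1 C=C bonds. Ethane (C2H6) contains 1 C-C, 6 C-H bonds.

Reaction II, by 49 kJ

Reaction I:
  Bonds broken (reactants):
    C-C: 1 × 356 = 356
    C-H: 6 × 418 = 2508
    C=C: 1 × 622 = 622
    I-I: 1 × 153 = 153
    Σ(broken) = 3639 kJ
  Bonds formed (products):
    C-C: 2 × 356 = 712
    C-H: 6 × 418 = 2508
    C-I: 2 × 246 = 492
    Σ(formed) = 3712 kJ
  ΔH_I = 3639 − 3712 = −73 kJ
Reaction II:
  Bonds broken (reactants):
    C-H: 4 × 418 = 1672
    C=C: 1 × 622 = 622
    H-H: 1 × 448 = 448
    Σ(broken) = 2742 kJ
  Bonds formed (products):
    C-C: 1 × 356 = 356
    C-H: 6 × 418 = 2508
    Σ(formed) = 2864 kJ
  ΔH_II = 2742 − 2864 = −122 kJ
ΔH_I − ΔH_II = +49 kJ, so reaction II has the more negative ΔH; |ΔH_I − ΔH_II| = 49 kJ.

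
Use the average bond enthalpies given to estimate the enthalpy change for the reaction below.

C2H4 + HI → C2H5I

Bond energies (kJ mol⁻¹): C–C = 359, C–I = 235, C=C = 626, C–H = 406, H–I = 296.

Bonds broken (reactants):
  C–H: 4 × 406 = 1624
  C=C: 1 × 626 = 626
  H–I: 1 × 296 = 296
  Σ(broken) = 2546 kJ
Bonds formed (products):
  C–C: 1 × 359 = 359
  C–H: 5 × 406 = 2030
  C–I: 1 × 235 = 235
  Σ(formed) = 2624 kJ
ΔH = Σ(broken) − Σ(formed) = 2546 − 2624 = −78 kJ

ΔH ≈ −78 kJ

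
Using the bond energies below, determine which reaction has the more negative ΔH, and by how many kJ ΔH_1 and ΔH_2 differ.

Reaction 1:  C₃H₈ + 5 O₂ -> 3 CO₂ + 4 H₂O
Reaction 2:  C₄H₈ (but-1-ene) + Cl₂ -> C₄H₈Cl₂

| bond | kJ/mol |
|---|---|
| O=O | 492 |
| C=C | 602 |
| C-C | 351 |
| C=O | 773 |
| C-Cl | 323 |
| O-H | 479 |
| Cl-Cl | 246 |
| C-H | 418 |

Reaction 1, by 1815 kJ

Reaction 1:
  Bonds broken (reactants):
    C-C: 2 × 351 = 702
    C-H: 8 × 418 = 3344
    O=O: 5 × 492 = 2460
    Σ(broken) = 6506 kJ
  Bonds formed (products):
    C=O: 6 × 773 = 4638
    O-H: 8 × 479 = 3832
    Σ(formed) = 8470 kJ
  ΔH_1 = 6506 − 8470 = −1964 kJ
Reaction 2:
  Bonds broken (reactants):
    C-C: 2 × 351 = 702
    C-H: 8 × 418 = 3344
    C=C: 1 × 602 = 602
    Cl-Cl: 1 × 246 = 246
    Σ(broken) = 4894 kJ
  Bonds formed (products):
    C-C: 3 × 351 = 1053
    C-Cl: 2 × 323 = 646
    C-H: 8 × 418 = 3344
    Σ(formed) = 5043 kJ
  ΔH_2 = 4894 − 5043 = −149 kJ
ΔH_1 − ΔH_2 = −1815 kJ, so reaction 1 has the more negative ΔH; |ΔH_1 − ΔH_2| = 1815 kJ.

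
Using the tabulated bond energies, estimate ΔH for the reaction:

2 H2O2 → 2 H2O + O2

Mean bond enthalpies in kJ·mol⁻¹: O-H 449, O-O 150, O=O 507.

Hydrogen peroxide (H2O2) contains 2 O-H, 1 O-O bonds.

ΔH ≈ −207 kJ

Bonds broken (reactants):
  O-H: 4 × 449 = 1796
  O-O: 2 × 150 = 300
  Σ(broken) = 2096 kJ
Bonds formed (products):
  O-H: 4 × 449 = 1796
  O=O: 1 × 507 = 507
  Σ(formed) = 2303 kJ
ΔH = Σ(broken) − Σ(formed) = 2096 − 2303 = −207 kJ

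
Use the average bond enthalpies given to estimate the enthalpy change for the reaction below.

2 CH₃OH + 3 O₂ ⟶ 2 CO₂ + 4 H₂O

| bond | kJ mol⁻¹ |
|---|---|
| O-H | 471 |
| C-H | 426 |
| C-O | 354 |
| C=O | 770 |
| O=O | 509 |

ΔH ≈ −1115 kJ

Bonds broken (reactants):
  C-H: 6 × 426 = 2556
  C-O: 2 × 354 = 708
  O-H: 2 × 471 = 942
  O=O: 3 × 509 = 1527
  Σ(broken) = 5733 kJ
Bonds formed (products):
  C=O: 4 × 770 = 3080
  O-H: 8 × 471 = 3768
  Σ(formed) = 6848 kJ
ΔH = Σ(broken) − Σ(formed) = 5733 − 6848 = −1115 kJ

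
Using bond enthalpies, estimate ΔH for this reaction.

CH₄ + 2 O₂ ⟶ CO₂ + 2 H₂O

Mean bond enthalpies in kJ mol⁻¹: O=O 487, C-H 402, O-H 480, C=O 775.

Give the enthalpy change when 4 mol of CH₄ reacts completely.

ΔH = −3552 kJ

Bonds broken (reactants):
  C-H: 4 × 402 = 1608
  O=O: 2 × 487 = 974
  Σ(broken) = 2582 kJ
Bonds formed (products):
  C=O: 2 × 775 = 1550
  O-H: 4 × 480 = 1920
  Σ(formed) = 3470 kJ
ΔH = Σ(broken) − Σ(formed) = 2582 − 3470 = −888 kJ
For 4× the reaction as written: 4 × (−888) = −3552 kJ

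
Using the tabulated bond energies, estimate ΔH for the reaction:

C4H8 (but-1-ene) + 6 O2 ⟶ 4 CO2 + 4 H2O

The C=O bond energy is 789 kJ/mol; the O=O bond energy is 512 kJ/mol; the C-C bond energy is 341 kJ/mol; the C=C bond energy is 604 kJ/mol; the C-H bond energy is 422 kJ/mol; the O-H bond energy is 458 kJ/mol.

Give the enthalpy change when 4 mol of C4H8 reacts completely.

Bonds broken (reactants):
  C-C: 2 × 341 = 682
  C-H: 8 × 422 = 3376
  C=C: 1 × 604 = 604
  O=O: 6 × 512 = 3072
  Σ(broken) = 7734 kJ
Bonds formed (products):
  C=O: 8 × 789 = 6312
  O-H: 8 × 458 = 3664
  Σ(formed) = 9976 kJ
ΔH = Σ(broken) − Σ(formed) = 7734 − 9976 = −2242 kJ
For 4× the reaction as written: 4 × (−2242) = −8968 kJ

ΔH = −8968 kJ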